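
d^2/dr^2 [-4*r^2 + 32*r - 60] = -8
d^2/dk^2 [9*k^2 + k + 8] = 18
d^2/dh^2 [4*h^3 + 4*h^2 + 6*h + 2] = 24*h + 8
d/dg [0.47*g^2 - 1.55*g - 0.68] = 0.94*g - 1.55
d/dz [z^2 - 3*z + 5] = 2*z - 3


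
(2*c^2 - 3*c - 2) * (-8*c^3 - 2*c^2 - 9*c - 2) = -16*c^5 + 20*c^4 + 4*c^3 + 27*c^2 + 24*c + 4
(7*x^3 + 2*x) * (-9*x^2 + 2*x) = -63*x^5 + 14*x^4 - 18*x^3 + 4*x^2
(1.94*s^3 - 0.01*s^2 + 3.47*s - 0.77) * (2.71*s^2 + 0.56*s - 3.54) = 5.2574*s^5 + 1.0593*s^4 + 2.5305*s^3 - 0.1081*s^2 - 12.715*s + 2.7258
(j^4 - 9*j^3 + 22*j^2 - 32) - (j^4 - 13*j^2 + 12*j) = -9*j^3 + 35*j^2 - 12*j - 32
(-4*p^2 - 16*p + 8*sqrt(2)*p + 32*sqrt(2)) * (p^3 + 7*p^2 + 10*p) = -4*p^5 - 44*p^4 + 8*sqrt(2)*p^4 - 152*p^3 + 88*sqrt(2)*p^3 - 160*p^2 + 304*sqrt(2)*p^2 + 320*sqrt(2)*p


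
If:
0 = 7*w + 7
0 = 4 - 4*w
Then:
No Solution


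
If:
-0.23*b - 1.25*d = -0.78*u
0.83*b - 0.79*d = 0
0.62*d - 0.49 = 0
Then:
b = 0.75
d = 0.79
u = 1.49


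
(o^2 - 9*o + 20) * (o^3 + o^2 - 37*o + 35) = o^5 - 8*o^4 - 26*o^3 + 388*o^2 - 1055*o + 700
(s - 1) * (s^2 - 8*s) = s^3 - 9*s^2 + 8*s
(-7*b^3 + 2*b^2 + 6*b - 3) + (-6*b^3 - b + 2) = -13*b^3 + 2*b^2 + 5*b - 1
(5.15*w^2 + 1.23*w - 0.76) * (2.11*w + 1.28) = 10.8665*w^3 + 9.1873*w^2 - 0.0291999999999999*w - 0.9728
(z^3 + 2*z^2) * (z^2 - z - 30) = z^5 + z^4 - 32*z^3 - 60*z^2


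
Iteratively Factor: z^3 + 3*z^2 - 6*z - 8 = (z + 4)*(z^2 - z - 2) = (z + 1)*(z + 4)*(z - 2)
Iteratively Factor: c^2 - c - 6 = (c - 3)*(c + 2)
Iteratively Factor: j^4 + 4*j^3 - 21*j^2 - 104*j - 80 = (j + 4)*(j^3 - 21*j - 20) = (j + 1)*(j + 4)*(j^2 - j - 20) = (j + 1)*(j + 4)^2*(j - 5)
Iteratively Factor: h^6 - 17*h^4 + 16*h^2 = (h - 1)*(h^5 + h^4 - 16*h^3 - 16*h^2) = h*(h - 1)*(h^4 + h^3 - 16*h^2 - 16*h) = h*(h - 4)*(h - 1)*(h^3 + 5*h^2 + 4*h) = h*(h - 4)*(h - 1)*(h + 4)*(h^2 + h) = h*(h - 4)*(h - 1)*(h + 1)*(h + 4)*(h)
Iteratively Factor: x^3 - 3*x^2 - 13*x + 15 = (x - 1)*(x^2 - 2*x - 15) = (x - 5)*(x - 1)*(x + 3)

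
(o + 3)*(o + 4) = o^2 + 7*o + 12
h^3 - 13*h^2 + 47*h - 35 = (h - 7)*(h - 5)*(h - 1)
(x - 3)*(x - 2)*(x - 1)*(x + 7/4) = x^4 - 17*x^3/4 + x^2/2 + 53*x/4 - 21/2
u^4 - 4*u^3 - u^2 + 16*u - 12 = (u - 3)*(u - 2)*(u - 1)*(u + 2)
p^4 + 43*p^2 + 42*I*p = p*(p - 7*I)*(p + I)*(p + 6*I)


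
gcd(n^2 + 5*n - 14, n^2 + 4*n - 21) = n + 7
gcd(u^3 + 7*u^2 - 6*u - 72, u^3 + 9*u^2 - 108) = u^2 + 3*u - 18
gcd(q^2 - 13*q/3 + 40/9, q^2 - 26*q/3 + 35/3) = q - 5/3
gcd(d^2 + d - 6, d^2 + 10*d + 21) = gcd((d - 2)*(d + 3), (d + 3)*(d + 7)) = d + 3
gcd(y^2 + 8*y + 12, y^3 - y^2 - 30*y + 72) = y + 6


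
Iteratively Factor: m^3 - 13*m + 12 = (m + 4)*(m^2 - 4*m + 3) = (m - 3)*(m + 4)*(m - 1)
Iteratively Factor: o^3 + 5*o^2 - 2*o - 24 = (o + 3)*(o^2 + 2*o - 8) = (o - 2)*(o + 3)*(o + 4)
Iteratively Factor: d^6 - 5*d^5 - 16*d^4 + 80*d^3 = (d + 4)*(d^5 - 9*d^4 + 20*d^3) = d*(d + 4)*(d^4 - 9*d^3 + 20*d^2) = d*(d - 5)*(d + 4)*(d^3 - 4*d^2) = d*(d - 5)*(d - 4)*(d + 4)*(d^2) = d^2*(d - 5)*(d - 4)*(d + 4)*(d)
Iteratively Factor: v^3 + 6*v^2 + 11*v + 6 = (v + 1)*(v^2 + 5*v + 6) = (v + 1)*(v + 3)*(v + 2)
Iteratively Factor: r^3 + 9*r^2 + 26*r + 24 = (r + 3)*(r^2 + 6*r + 8) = (r + 3)*(r + 4)*(r + 2)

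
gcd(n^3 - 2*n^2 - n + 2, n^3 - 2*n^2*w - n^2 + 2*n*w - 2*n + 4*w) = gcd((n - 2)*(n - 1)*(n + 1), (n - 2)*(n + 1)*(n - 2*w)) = n^2 - n - 2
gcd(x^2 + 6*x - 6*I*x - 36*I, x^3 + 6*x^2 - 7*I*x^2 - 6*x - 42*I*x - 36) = x^2 + x*(6 - 6*I) - 36*I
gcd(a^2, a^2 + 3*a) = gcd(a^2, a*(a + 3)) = a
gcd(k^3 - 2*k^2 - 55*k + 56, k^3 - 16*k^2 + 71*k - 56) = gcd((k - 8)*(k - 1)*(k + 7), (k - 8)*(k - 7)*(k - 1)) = k^2 - 9*k + 8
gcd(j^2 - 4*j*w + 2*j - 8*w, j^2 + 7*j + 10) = j + 2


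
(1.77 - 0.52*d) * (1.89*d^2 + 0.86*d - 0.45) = -0.9828*d^3 + 2.8981*d^2 + 1.7562*d - 0.7965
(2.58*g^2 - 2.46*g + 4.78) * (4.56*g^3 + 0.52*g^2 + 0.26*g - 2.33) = 11.7648*g^5 - 9.876*g^4 + 21.1884*g^3 - 4.1654*g^2 + 6.9746*g - 11.1374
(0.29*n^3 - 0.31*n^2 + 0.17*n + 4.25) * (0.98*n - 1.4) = 0.2842*n^4 - 0.7098*n^3 + 0.6006*n^2 + 3.927*n - 5.95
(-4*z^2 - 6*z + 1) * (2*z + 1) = -8*z^3 - 16*z^2 - 4*z + 1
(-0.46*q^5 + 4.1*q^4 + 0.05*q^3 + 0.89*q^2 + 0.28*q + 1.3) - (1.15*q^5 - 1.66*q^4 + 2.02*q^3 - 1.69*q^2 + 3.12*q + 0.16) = -1.61*q^5 + 5.76*q^4 - 1.97*q^3 + 2.58*q^2 - 2.84*q + 1.14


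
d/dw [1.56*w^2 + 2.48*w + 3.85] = 3.12*w + 2.48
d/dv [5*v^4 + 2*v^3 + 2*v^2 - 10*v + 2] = 20*v^3 + 6*v^2 + 4*v - 10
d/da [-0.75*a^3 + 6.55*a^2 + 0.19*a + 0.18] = -2.25*a^2 + 13.1*a + 0.19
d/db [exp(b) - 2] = exp(b)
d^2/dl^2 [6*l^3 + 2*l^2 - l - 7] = 36*l + 4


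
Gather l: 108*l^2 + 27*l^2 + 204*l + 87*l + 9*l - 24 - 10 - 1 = 135*l^2 + 300*l - 35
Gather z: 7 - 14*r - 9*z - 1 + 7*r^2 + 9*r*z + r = 7*r^2 - 13*r + z*(9*r - 9) + 6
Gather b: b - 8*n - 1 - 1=b - 8*n - 2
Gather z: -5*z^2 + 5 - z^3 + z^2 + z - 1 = -z^3 - 4*z^2 + z + 4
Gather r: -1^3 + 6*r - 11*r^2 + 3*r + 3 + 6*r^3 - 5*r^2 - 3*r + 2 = 6*r^3 - 16*r^2 + 6*r + 4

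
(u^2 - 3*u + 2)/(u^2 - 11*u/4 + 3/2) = 4*(u - 1)/(4*u - 3)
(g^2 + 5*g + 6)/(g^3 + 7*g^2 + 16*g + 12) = 1/(g + 2)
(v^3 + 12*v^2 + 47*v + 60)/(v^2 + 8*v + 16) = (v^2 + 8*v + 15)/(v + 4)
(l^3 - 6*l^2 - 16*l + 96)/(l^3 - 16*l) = (l - 6)/l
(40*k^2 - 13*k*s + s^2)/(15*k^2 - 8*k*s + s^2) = (-8*k + s)/(-3*k + s)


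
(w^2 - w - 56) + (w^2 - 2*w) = 2*w^2 - 3*w - 56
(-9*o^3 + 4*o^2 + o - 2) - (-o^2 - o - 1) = -9*o^3 + 5*o^2 + 2*o - 1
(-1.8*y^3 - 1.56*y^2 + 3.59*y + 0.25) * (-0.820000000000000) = 1.476*y^3 + 1.2792*y^2 - 2.9438*y - 0.205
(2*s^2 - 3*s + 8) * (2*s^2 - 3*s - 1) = 4*s^4 - 12*s^3 + 23*s^2 - 21*s - 8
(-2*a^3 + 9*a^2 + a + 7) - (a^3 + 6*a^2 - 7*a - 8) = -3*a^3 + 3*a^2 + 8*a + 15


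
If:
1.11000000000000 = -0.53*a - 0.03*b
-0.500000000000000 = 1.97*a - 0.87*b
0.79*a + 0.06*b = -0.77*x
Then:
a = -1.89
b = -3.69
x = 2.22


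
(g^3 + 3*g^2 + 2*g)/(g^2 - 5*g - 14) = g*(g + 1)/(g - 7)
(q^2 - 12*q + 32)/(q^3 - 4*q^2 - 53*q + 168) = (q - 4)/(q^2 + 4*q - 21)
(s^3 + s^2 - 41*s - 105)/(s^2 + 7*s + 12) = (s^2 - 2*s - 35)/(s + 4)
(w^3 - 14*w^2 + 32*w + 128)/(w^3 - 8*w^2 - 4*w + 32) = (w - 8)/(w - 2)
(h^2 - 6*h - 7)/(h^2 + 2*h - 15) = (h^2 - 6*h - 7)/(h^2 + 2*h - 15)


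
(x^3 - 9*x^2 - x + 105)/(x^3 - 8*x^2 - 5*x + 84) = (x - 5)/(x - 4)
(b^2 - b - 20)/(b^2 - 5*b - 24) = (-b^2 + b + 20)/(-b^2 + 5*b + 24)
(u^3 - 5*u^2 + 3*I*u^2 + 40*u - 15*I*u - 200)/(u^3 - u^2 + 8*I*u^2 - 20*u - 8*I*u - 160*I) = (u - 5*I)/(u + 4)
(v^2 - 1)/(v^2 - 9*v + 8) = (v + 1)/(v - 8)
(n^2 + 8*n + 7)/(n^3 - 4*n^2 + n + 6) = (n + 7)/(n^2 - 5*n + 6)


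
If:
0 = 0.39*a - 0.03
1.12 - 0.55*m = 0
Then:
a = 0.08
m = 2.04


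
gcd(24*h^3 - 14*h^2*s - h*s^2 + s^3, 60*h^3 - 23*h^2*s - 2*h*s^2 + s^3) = -3*h + s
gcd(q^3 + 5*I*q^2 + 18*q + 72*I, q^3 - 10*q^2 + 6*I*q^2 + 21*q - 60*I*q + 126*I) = q + 6*I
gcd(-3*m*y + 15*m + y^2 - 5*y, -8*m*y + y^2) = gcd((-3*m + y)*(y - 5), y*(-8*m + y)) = 1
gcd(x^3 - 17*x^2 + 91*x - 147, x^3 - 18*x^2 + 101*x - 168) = x^2 - 10*x + 21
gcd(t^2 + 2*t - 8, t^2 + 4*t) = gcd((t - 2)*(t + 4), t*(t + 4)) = t + 4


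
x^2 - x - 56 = (x - 8)*(x + 7)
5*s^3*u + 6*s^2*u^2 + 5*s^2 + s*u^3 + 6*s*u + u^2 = (s + u)*(5*s + u)*(s*u + 1)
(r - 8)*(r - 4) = r^2 - 12*r + 32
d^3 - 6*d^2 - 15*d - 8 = (d - 8)*(d + 1)^2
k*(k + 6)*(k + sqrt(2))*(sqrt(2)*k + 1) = sqrt(2)*k^4 + 3*k^3 + 6*sqrt(2)*k^3 + sqrt(2)*k^2 + 18*k^2 + 6*sqrt(2)*k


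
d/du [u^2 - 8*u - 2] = 2*u - 8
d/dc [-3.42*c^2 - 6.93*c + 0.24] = -6.84*c - 6.93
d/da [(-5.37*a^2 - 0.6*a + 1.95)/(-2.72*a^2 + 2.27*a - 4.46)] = (-13.8219*a^2 + 58.5084*a - 1.7505)/(7.3984*a^4 - 12.3488*a^3 + 29.4153*a^2 - 20.2484*a + 19.8916)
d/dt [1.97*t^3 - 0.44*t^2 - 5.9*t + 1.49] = 5.91*t^2 - 0.88*t - 5.9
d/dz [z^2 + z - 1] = 2*z + 1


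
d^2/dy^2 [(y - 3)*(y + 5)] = 2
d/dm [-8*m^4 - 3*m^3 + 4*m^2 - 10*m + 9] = -32*m^3 - 9*m^2 + 8*m - 10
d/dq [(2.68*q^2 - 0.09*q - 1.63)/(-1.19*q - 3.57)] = (-3.1892*q^2 - 19.1352*q - 1.6184)/(1.4161*q^2 + 8.4966*q + 12.7449)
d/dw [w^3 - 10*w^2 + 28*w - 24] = 3*w^2 - 20*w + 28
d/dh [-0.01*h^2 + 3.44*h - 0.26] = 3.44 - 0.02*h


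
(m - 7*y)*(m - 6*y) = m^2 - 13*m*y + 42*y^2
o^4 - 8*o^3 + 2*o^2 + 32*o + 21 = (o - 7)*(o - 3)*(o + 1)^2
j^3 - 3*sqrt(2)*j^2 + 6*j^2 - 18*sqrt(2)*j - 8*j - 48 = (j + 6)*(j - 4*sqrt(2))*(j + sqrt(2))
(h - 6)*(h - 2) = h^2 - 8*h + 12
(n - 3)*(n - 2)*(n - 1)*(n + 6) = n^4 - 25*n^2 + 60*n - 36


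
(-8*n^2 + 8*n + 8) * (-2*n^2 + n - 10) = 16*n^4 - 24*n^3 + 72*n^2 - 72*n - 80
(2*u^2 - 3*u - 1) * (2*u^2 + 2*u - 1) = 4*u^4 - 2*u^3 - 10*u^2 + u + 1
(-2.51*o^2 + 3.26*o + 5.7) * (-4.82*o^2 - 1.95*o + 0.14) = 12.0982*o^4 - 10.8187*o^3 - 34.1824*o^2 - 10.6586*o + 0.798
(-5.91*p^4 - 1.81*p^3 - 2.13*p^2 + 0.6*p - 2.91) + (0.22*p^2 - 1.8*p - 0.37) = -5.91*p^4 - 1.81*p^3 - 1.91*p^2 - 1.2*p - 3.28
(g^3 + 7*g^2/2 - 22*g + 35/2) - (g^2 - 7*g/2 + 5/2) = g^3 + 5*g^2/2 - 37*g/2 + 15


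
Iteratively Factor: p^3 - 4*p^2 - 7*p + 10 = (p - 5)*(p^2 + p - 2) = (p - 5)*(p - 1)*(p + 2)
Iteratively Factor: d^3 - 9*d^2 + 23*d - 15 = (d - 5)*(d^2 - 4*d + 3) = (d - 5)*(d - 3)*(d - 1)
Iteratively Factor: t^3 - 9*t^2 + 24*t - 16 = (t - 4)*(t^2 - 5*t + 4) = (t - 4)^2*(t - 1)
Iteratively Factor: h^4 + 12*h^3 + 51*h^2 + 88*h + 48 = (h + 4)*(h^3 + 8*h^2 + 19*h + 12) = (h + 4)^2*(h^2 + 4*h + 3) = (h + 3)*(h + 4)^2*(h + 1)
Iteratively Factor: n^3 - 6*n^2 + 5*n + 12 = (n + 1)*(n^2 - 7*n + 12) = (n - 3)*(n + 1)*(n - 4)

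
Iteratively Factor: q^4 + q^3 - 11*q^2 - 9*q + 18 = (q - 1)*(q^3 + 2*q^2 - 9*q - 18) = (q - 1)*(q + 3)*(q^2 - q - 6) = (q - 3)*(q - 1)*(q + 3)*(q + 2)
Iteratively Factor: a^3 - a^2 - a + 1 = (a + 1)*(a^2 - 2*a + 1) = (a - 1)*(a + 1)*(a - 1)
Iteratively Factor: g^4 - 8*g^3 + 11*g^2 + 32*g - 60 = (g + 2)*(g^3 - 10*g^2 + 31*g - 30) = (g - 2)*(g + 2)*(g^2 - 8*g + 15) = (g - 5)*(g - 2)*(g + 2)*(g - 3)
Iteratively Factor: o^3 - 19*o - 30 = (o + 2)*(o^2 - 2*o - 15) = (o - 5)*(o + 2)*(o + 3)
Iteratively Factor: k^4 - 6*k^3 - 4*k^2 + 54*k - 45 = (k - 5)*(k^3 - k^2 - 9*k + 9) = (k - 5)*(k - 1)*(k^2 - 9) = (k - 5)*(k - 1)*(k + 3)*(k - 3)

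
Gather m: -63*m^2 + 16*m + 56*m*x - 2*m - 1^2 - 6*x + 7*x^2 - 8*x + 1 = -63*m^2 + m*(56*x + 14) + 7*x^2 - 14*x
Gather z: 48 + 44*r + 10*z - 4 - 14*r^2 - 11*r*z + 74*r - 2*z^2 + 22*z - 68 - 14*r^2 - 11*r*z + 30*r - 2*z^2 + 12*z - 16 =-28*r^2 + 148*r - 4*z^2 + z*(44 - 22*r) - 40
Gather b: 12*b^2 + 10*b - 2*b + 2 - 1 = 12*b^2 + 8*b + 1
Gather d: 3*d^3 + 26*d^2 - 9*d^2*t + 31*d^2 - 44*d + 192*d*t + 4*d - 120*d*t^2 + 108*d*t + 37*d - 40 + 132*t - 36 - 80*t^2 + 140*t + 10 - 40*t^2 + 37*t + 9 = 3*d^3 + d^2*(57 - 9*t) + d*(-120*t^2 + 300*t - 3) - 120*t^2 + 309*t - 57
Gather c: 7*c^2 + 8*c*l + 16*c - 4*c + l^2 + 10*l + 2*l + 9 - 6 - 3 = 7*c^2 + c*(8*l + 12) + l^2 + 12*l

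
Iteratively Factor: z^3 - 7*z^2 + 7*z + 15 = (z - 5)*(z^2 - 2*z - 3) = (z - 5)*(z + 1)*(z - 3)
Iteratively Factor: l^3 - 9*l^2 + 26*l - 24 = (l - 3)*(l^2 - 6*l + 8) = (l - 4)*(l - 3)*(l - 2)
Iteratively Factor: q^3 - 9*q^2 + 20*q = (q - 5)*(q^2 - 4*q) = (q - 5)*(q - 4)*(q)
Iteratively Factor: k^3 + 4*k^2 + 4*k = (k)*(k^2 + 4*k + 4) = k*(k + 2)*(k + 2)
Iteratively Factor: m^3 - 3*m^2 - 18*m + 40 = (m - 5)*(m^2 + 2*m - 8) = (m - 5)*(m - 2)*(m + 4)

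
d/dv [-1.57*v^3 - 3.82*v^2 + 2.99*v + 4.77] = -4.71*v^2 - 7.64*v + 2.99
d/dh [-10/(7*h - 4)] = 70/(7*h - 4)^2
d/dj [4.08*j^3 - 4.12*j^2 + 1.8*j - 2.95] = 12.24*j^2 - 8.24*j + 1.8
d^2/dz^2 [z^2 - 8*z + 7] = 2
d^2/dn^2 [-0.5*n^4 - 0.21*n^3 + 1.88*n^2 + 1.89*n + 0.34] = -6.0*n^2 - 1.26*n + 3.76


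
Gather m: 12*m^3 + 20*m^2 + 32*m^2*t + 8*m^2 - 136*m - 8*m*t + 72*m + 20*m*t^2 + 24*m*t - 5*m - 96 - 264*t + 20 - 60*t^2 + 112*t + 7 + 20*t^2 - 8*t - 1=12*m^3 + m^2*(32*t + 28) + m*(20*t^2 + 16*t - 69) - 40*t^2 - 160*t - 70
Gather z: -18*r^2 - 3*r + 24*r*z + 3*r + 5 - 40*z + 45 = -18*r^2 + z*(24*r - 40) + 50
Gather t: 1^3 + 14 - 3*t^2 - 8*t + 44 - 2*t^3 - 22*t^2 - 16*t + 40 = -2*t^3 - 25*t^2 - 24*t + 99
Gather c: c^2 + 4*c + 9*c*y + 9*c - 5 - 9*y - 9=c^2 + c*(9*y + 13) - 9*y - 14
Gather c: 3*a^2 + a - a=3*a^2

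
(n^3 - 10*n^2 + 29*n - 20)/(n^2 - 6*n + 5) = n - 4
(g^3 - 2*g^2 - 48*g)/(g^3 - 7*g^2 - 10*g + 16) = g*(g + 6)/(g^2 + g - 2)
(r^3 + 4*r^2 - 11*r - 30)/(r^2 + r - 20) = (r^2 - r - 6)/(r - 4)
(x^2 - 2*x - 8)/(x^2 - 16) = (x + 2)/(x + 4)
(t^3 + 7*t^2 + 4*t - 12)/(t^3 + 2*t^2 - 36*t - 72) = (t - 1)/(t - 6)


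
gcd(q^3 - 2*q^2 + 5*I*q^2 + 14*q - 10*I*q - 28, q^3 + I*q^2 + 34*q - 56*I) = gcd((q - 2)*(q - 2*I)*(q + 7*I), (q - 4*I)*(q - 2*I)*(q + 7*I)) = q^2 + 5*I*q + 14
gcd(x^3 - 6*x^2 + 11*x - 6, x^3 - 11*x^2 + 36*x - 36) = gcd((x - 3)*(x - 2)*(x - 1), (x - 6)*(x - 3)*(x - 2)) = x^2 - 5*x + 6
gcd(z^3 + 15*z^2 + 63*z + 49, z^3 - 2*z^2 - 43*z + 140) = z + 7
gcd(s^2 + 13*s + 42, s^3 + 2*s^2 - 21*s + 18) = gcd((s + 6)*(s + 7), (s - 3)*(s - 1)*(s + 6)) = s + 6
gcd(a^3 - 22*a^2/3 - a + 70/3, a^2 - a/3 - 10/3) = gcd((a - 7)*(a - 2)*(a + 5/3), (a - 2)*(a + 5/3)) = a^2 - a/3 - 10/3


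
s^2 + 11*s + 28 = (s + 4)*(s + 7)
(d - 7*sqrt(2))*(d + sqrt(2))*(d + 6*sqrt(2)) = d^3 - 86*d - 84*sqrt(2)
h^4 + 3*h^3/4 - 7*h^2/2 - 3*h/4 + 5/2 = (h - 5/4)*(h - 1)*(h + 1)*(h + 2)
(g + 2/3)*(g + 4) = g^2 + 14*g/3 + 8/3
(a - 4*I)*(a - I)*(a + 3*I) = a^3 - 2*I*a^2 + 11*a - 12*I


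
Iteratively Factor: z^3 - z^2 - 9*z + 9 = (z - 3)*(z^2 + 2*z - 3) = (z - 3)*(z - 1)*(z + 3)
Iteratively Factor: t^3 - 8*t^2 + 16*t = (t - 4)*(t^2 - 4*t) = (t - 4)^2*(t)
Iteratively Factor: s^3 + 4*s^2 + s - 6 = (s + 2)*(s^2 + 2*s - 3) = (s + 2)*(s + 3)*(s - 1)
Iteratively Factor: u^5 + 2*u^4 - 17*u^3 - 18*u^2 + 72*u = (u - 2)*(u^4 + 4*u^3 - 9*u^2 - 36*u) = (u - 2)*(u + 4)*(u^3 - 9*u) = (u - 3)*(u - 2)*(u + 4)*(u^2 + 3*u) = (u - 3)*(u - 2)*(u + 3)*(u + 4)*(u)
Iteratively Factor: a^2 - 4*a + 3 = (a - 3)*(a - 1)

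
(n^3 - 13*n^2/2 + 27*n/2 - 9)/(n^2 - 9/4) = 2*(n^2 - 5*n + 6)/(2*n + 3)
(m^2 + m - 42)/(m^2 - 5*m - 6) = (m + 7)/(m + 1)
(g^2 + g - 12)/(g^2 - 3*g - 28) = (g - 3)/(g - 7)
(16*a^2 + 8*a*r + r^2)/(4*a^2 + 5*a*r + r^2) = (4*a + r)/(a + r)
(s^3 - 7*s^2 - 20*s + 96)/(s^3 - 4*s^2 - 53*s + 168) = (s + 4)/(s + 7)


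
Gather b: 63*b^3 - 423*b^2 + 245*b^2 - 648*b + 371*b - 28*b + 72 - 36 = 63*b^3 - 178*b^2 - 305*b + 36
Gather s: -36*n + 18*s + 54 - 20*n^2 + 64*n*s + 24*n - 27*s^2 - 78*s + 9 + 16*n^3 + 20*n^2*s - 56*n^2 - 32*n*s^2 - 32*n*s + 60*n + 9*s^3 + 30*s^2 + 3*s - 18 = 16*n^3 - 76*n^2 + 48*n + 9*s^3 + s^2*(3 - 32*n) + s*(20*n^2 + 32*n - 57) + 45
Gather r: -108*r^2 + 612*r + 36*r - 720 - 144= -108*r^2 + 648*r - 864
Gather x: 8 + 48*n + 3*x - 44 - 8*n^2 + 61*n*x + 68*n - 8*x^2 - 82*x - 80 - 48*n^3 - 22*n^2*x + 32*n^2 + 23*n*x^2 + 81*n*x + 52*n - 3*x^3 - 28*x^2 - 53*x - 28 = -48*n^3 + 24*n^2 + 168*n - 3*x^3 + x^2*(23*n - 36) + x*(-22*n^2 + 142*n - 132) - 144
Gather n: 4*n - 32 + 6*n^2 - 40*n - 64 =6*n^2 - 36*n - 96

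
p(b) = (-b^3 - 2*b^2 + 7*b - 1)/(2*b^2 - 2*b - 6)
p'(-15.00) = -0.50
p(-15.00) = 5.95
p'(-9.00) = -0.52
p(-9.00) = 2.89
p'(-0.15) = -1.50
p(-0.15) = 0.37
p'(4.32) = -0.29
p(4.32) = -3.91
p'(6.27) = -0.46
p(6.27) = -4.70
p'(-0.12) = -1.44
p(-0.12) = 0.33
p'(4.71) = -0.36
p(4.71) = -4.04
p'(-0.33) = -2.00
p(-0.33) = 0.68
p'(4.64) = -0.35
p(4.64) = -4.01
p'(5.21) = -0.41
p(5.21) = -4.23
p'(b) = (2 - 4*b)*(-b^3 - 2*b^2 + 7*b - 1)/(2*b^2 - 2*b - 6)^2 + (-3*b^2 - 4*b + 7)/(2*b^2 - 2*b - 6)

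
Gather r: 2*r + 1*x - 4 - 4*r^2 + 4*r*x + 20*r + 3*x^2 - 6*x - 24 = -4*r^2 + r*(4*x + 22) + 3*x^2 - 5*x - 28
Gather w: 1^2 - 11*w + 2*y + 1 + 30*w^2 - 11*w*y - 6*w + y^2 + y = 30*w^2 + w*(-11*y - 17) + y^2 + 3*y + 2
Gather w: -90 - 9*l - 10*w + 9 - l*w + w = -9*l + w*(-l - 9) - 81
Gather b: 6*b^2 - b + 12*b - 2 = 6*b^2 + 11*b - 2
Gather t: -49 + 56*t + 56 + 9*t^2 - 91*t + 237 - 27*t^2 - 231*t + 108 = -18*t^2 - 266*t + 352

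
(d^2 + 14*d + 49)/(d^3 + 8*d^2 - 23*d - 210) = (d + 7)/(d^2 + d - 30)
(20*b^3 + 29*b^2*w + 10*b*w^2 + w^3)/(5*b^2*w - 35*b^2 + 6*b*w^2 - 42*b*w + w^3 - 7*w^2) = (4*b + w)/(w - 7)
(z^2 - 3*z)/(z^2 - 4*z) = (z - 3)/(z - 4)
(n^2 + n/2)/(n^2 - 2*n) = (n + 1/2)/(n - 2)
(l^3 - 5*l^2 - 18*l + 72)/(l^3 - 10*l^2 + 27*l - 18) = (l + 4)/(l - 1)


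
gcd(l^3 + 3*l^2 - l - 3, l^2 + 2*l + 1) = l + 1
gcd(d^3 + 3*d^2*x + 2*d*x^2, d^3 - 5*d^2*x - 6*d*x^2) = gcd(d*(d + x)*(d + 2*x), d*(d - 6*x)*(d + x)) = d^2 + d*x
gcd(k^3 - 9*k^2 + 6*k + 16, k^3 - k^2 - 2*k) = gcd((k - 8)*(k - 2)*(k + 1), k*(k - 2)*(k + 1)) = k^2 - k - 2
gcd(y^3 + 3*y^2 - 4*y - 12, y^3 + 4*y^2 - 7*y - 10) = y - 2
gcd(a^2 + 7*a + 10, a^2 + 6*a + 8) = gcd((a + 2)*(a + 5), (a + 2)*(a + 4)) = a + 2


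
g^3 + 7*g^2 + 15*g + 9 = (g + 1)*(g + 3)^2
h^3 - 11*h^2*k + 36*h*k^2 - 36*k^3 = (h - 6*k)*(h - 3*k)*(h - 2*k)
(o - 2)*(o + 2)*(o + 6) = o^3 + 6*o^2 - 4*o - 24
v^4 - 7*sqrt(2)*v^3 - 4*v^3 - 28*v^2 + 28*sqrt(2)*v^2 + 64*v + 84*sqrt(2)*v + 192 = (v - 6)*(v + 2)*(v - 8*sqrt(2))*(v + sqrt(2))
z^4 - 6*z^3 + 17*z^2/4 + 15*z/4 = z*(z - 5)*(z - 3/2)*(z + 1/2)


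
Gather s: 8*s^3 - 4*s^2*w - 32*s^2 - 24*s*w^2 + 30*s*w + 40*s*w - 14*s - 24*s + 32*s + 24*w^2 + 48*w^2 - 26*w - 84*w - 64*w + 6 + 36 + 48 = 8*s^3 + s^2*(-4*w - 32) + s*(-24*w^2 + 70*w - 6) + 72*w^2 - 174*w + 90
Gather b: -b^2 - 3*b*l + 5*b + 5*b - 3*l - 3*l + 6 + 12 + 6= -b^2 + b*(10 - 3*l) - 6*l + 24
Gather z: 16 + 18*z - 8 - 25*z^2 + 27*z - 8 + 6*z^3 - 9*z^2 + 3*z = 6*z^3 - 34*z^2 + 48*z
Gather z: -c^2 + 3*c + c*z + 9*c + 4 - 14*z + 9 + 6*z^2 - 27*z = -c^2 + 12*c + 6*z^2 + z*(c - 41) + 13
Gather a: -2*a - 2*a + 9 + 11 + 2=22 - 4*a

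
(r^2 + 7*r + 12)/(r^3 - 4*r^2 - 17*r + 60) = (r + 3)/(r^2 - 8*r + 15)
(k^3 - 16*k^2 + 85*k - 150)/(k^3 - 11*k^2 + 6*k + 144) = (k^2 - 10*k + 25)/(k^2 - 5*k - 24)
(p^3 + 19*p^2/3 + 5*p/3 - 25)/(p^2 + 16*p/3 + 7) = (3*p^2 + 10*p - 25)/(3*p + 7)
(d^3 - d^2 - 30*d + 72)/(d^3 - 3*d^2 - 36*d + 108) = (d - 4)/(d - 6)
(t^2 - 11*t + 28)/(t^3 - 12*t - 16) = (t - 7)/(t^2 + 4*t + 4)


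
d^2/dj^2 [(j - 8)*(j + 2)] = 2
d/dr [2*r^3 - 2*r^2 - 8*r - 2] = 6*r^2 - 4*r - 8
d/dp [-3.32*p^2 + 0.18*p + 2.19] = 0.18 - 6.64*p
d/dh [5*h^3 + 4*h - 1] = 15*h^2 + 4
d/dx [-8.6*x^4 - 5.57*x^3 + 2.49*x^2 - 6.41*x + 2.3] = -34.4*x^3 - 16.71*x^2 + 4.98*x - 6.41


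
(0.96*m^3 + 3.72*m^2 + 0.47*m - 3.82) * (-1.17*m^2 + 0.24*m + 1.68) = -1.1232*m^5 - 4.122*m^4 + 1.9557*m^3 + 10.8318*m^2 - 0.1272*m - 6.4176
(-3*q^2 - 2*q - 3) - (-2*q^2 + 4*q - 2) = -q^2 - 6*q - 1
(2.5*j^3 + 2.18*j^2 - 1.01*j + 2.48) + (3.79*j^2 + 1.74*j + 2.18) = 2.5*j^3 + 5.97*j^2 + 0.73*j + 4.66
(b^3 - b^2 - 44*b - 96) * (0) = 0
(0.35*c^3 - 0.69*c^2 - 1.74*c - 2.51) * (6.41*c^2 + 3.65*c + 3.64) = 2.2435*c^5 - 3.1454*c^4 - 12.3979*c^3 - 24.9517*c^2 - 15.4951*c - 9.1364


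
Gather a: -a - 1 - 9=-a - 10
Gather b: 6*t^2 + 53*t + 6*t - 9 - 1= 6*t^2 + 59*t - 10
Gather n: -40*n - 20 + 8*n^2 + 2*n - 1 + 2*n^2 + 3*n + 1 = 10*n^2 - 35*n - 20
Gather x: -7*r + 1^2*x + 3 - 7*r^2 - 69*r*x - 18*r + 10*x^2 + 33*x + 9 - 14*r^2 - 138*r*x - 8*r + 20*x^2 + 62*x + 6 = -21*r^2 - 33*r + 30*x^2 + x*(96 - 207*r) + 18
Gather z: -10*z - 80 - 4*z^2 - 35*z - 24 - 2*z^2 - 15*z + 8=-6*z^2 - 60*z - 96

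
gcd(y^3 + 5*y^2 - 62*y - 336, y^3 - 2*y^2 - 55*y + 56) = y^2 - y - 56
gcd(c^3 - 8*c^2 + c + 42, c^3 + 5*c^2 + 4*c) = 1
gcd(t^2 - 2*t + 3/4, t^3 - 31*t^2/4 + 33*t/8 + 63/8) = t - 3/2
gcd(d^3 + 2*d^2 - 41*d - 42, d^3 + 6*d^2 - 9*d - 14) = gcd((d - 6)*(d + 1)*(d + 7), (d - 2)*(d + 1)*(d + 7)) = d^2 + 8*d + 7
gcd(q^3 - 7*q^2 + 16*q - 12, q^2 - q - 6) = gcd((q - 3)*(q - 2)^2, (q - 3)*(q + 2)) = q - 3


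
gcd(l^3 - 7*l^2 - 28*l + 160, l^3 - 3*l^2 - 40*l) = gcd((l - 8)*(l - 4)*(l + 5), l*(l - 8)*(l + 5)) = l^2 - 3*l - 40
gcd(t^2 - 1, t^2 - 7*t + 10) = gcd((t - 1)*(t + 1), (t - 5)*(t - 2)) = 1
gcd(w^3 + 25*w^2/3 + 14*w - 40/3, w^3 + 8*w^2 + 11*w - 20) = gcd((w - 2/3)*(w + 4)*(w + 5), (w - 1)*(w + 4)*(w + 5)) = w^2 + 9*w + 20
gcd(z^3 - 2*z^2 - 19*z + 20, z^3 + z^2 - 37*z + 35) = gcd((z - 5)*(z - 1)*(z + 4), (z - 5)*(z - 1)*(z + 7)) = z^2 - 6*z + 5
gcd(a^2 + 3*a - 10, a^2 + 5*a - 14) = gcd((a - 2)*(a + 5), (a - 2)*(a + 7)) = a - 2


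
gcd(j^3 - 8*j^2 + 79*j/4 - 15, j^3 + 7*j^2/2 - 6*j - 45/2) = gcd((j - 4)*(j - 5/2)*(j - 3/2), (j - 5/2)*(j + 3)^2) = j - 5/2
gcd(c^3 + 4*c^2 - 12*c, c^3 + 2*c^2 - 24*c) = c^2 + 6*c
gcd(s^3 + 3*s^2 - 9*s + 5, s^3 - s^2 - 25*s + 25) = s^2 + 4*s - 5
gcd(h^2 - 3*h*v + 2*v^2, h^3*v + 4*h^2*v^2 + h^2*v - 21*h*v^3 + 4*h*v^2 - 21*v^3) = 1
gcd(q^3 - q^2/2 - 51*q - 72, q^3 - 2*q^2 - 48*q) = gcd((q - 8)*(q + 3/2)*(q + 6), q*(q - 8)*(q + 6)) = q^2 - 2*q - 48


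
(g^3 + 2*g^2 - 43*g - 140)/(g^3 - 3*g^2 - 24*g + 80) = (g^2 - 3*g - 28)/(g^2 - 8*g + 16)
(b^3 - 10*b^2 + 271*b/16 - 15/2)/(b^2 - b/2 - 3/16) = (4*b^2 - 37*b + 40)/(4*b + 1)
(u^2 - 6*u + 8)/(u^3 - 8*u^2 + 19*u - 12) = (u - 2)/(u^2 - 4*u + 3)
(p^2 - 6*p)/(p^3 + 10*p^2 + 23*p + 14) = p*(p - 6)/(p^3 + 10*p^2 + 23*p + 14)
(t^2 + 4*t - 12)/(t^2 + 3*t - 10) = (t + 6)/(t + 5)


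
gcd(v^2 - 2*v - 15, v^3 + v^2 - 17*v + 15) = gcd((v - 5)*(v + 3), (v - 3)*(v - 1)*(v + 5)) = 1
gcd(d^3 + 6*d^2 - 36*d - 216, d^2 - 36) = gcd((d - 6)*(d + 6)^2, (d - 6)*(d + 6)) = d^2 - 36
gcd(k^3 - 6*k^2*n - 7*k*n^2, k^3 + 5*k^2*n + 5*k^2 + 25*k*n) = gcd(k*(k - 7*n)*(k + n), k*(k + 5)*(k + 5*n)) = k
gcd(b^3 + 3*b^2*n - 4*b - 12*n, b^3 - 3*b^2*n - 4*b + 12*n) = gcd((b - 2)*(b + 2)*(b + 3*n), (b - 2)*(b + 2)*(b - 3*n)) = b^2 - 4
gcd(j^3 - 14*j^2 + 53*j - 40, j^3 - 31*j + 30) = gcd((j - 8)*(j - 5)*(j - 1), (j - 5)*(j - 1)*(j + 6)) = j^2 - 6*j + 5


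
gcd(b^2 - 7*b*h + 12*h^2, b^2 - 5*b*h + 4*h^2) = b - 4*h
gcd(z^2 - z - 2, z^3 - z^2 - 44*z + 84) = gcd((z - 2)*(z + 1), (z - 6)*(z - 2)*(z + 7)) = z - 2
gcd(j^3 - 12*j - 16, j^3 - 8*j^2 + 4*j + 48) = j^2 - 2*j - 8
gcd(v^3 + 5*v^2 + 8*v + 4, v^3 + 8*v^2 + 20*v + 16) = v^2 + 4*v + 4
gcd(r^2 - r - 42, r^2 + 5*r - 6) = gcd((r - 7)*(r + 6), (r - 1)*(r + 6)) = r + 6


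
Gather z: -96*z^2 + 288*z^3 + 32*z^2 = 288*z^3 - 64*z^2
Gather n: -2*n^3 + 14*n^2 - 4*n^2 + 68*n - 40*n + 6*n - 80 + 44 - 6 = -2*n^3 + 10*n^2 + 34*n - 42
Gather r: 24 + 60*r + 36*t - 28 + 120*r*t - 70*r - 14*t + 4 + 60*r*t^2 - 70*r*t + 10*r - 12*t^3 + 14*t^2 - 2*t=r*(60*t^2 + 50*t) - 12*t^3 + 14*t^2 + 20*t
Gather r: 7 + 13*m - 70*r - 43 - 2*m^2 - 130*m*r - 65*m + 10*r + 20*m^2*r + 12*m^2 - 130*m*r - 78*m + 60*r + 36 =10*m^2 - 130*m + r*(20*m^2 - 260*m)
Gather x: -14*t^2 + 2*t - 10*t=-14*t^2 - 8*t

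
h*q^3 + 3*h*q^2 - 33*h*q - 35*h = (q - 5)*(q + 7)*(h*q + h)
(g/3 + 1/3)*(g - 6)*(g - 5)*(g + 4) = g^4/3 - 2*g^3 - 7*g^2 + 106*g/3 + 40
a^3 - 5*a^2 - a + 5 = (a - 5)*(a - 1)*(a + 1)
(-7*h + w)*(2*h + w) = -14*h^2 - 5*h*w + w^2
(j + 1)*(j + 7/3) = j^2 + 10*j/3 + 7/3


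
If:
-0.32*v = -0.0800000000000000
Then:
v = 0.25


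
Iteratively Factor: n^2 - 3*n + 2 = (n - 2)*(n - 1)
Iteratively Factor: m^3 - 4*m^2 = (m)*(m^2 - 4*m) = m^2*(m - 4)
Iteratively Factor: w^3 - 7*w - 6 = (w + 1)*(w^2 - w - 6) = (w + 1)*(w + 2)*(w - 3)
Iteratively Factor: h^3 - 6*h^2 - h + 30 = (h + 2)*(h^2 - 8*h + 15) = (h - 3)*(h + 2)*(h - 5)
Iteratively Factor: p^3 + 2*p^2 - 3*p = (p)*(p^2 + 2*p - 3) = p*(p + 3)*(p - 1)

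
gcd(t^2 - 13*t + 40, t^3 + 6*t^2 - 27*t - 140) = t - 5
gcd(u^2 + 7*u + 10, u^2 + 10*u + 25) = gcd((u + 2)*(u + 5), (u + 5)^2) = u + 5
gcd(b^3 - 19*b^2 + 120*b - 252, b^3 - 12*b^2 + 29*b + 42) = b^2 - 13*b + 42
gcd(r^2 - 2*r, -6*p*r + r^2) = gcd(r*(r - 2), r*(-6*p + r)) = r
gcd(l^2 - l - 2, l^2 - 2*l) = l - 2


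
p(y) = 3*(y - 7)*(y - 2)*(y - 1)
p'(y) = 3*(y - 7)*(y - 2) + 3*(y - 7)*(y - 1) + 3*(y - 2)*(y - 1)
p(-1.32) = -192.25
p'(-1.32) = 163.88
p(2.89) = -20.74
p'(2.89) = -29.23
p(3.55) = -40.91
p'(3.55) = -30.58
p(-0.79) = -116.71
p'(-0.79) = 122.02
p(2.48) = -9.63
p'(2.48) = -24.45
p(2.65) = -14.00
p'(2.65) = -26.80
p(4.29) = -61.25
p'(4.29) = -22.76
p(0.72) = -6.75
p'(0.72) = 30.47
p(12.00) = 1650.00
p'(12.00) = 645.00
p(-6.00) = -2184.00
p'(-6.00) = 753.00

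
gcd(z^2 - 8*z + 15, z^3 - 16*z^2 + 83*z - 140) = z - 5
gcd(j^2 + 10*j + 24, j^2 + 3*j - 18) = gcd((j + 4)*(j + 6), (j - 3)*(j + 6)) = j + 6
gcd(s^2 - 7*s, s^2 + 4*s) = s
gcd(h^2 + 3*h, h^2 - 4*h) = h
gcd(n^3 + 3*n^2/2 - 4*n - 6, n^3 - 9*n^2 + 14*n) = n - 2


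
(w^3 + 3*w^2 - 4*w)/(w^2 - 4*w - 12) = w*(-w^2 - 3*w + 4)/(-w^2 + 4*w + 12)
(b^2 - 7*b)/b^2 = (b - 7)/b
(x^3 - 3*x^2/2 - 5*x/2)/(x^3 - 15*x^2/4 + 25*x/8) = 4*(x + 1)/(4*x - 5)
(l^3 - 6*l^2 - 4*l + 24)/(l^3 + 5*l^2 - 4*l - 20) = (l - 6)/(l + 5)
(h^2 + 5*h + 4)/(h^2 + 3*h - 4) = (h + 1)/(h - 1)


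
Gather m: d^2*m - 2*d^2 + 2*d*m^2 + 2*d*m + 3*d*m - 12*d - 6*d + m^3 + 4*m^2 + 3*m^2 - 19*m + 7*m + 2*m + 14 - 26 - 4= -2*d^2 - 18*d + m^3 + m^2*(2*d + 7) + m*(d^2 + 5*d - 10) - 16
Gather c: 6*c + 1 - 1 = 6*c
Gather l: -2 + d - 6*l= d - 6*l - 2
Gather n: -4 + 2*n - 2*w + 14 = 2*n - 2*w + 10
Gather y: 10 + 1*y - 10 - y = 0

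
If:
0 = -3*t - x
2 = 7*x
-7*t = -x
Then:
No Solution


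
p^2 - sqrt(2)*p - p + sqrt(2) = (p - 1)*(p - sqrt(2))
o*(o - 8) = o^2 - 8*o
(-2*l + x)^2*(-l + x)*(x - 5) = -4*l^3*x + 20*l^3 + 8*l^2*x^2 - 40*l^2*x - 5*l*x^3 + 25*l*x^2 + x^4 - 5*x^3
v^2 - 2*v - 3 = (v - 3)*(v + 1)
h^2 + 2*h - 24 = (h - 4)*(h + 6)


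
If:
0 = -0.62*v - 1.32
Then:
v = -2.13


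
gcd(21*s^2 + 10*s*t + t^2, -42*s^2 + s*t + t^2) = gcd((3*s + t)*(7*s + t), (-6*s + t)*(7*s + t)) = 7*s + t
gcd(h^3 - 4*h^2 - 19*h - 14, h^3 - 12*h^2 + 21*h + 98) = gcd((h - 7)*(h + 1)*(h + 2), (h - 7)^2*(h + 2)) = h^2 - 5*h - 14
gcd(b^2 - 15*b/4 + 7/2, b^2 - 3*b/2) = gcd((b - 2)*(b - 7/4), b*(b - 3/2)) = 1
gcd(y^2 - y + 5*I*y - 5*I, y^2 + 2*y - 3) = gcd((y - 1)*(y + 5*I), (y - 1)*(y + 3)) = y - 1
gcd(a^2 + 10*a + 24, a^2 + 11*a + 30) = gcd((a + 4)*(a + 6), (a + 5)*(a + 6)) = a + 6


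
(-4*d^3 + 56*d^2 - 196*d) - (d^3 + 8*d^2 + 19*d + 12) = -5*d^3 + 48*d^2 - 215*d - 12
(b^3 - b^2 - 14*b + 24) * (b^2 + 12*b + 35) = b^5 + 11*b^4 + 9*b^3 - 179*b^2 - 202*b + 840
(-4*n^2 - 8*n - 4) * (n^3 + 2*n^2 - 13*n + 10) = -4*n^5 - 16*n^4 + 32*n^3 + 56*n^2 - 28*n - 40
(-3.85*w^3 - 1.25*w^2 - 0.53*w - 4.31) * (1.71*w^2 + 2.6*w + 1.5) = -6.5835*w^5 - 12.1475*w^4 - 9.9313*w^3 - 10.6231*w^2 - 12.001*w - 6.465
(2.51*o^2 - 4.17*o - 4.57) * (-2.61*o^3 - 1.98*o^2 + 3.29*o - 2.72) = -6.5511*o^5 + 5.9139*o^4 + 28.4422*o^3 - 11.4979*o^2 - 3.6929*o + 12.4304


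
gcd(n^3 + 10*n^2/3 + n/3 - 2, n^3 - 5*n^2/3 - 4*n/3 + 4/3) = n^2 + n/3 - 2/3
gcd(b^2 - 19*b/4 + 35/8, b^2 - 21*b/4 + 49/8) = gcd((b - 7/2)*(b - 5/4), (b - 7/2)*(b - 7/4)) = b - 7/2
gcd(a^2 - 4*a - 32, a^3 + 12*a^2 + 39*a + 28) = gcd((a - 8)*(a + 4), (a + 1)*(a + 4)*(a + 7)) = a + 4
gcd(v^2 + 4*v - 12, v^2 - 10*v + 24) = 1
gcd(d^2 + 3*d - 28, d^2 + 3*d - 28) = d^2 + 3*d - 28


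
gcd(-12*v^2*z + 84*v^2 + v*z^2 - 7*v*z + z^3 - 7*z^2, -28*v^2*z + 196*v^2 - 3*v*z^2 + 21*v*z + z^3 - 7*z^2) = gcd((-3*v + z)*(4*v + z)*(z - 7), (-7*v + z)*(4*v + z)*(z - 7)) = 4*v*z - 28*v + z^2 - 7*z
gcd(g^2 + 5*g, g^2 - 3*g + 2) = 1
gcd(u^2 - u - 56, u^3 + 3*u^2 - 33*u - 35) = u + 7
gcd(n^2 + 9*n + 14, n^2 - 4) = n + 2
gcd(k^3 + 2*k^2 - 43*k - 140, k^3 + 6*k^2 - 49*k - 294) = k - 7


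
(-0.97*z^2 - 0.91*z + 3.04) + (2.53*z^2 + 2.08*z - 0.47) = 1.56*z^2 + 1.17*z + 2.57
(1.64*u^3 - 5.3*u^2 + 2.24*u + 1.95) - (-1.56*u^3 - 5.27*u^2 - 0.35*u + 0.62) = 3.2*u^3 - 0.0300000000000002*u^2 + 2.59*u + 1.33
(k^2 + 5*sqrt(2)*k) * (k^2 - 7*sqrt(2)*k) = k^4 - 2*sqrt(2)*k^3 - 70*k^2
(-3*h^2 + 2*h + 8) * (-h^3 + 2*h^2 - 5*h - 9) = 3*h^5 - 8*h^4 + 11*h^3 + 33*h^2 - 58*h - 72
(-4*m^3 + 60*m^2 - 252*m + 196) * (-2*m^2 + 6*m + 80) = 8*m^5 - 144*m^4 + 544*m^3 + 2896*m^2 - 18984*m + 15680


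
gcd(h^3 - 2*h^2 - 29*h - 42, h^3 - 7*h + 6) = h + 3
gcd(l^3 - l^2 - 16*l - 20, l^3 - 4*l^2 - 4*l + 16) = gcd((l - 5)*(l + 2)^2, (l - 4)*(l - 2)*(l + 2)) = l + 2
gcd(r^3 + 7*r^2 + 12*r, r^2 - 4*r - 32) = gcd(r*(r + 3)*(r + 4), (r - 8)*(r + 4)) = r + 4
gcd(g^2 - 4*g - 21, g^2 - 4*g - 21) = g^2 - 4*g - 21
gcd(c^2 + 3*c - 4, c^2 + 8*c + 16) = c + 4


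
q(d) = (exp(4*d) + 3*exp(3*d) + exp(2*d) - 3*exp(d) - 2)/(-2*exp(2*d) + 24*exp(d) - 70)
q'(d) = (4*exp(2*d) - 24*exp(d))*(exp(4*d) + 3*exp(3*d) + exp(2*d) - 3*exp(d) - 2)/(-2*exp(2*d) + 24*exp(d) - 70)^2 + (4*exp(4*d) + 9*exp(3*d) + 2*exp(2*d) - 3*exp(d))/(-2*exp(2*d) + 24*exp(d) - 70) = (-2*exp(5*d) + 33*exp(4*d) - 68*exp(3*d) - 306*exp(2*d) - 74*exp(d) + 129)*exp(d)/(2*(exp(4*d) - 24*exp(3*d) + 214*exp(2*d) - 840*exp(d) + 1225))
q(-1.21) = 0.04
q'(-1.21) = 0.01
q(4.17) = -2663.16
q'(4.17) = -4661.24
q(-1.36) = 0.04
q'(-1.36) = 0.01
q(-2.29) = 0.03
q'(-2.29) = 0.01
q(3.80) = -1423.93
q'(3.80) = -2313.43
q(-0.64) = 0.05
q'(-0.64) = -0.00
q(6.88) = -480369.35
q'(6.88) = -953296.09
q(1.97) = -5098.61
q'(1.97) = 212191.21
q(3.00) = -474.68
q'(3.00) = -474.96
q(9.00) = -32890830.77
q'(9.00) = -65720742.19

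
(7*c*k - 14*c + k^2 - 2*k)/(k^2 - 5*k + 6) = (7*c + k)/(k - 3)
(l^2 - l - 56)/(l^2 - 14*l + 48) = (l + 7)/(l - 6)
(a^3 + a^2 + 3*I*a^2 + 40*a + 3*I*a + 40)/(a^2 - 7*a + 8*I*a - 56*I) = (a^2 + a*(1 - 5*I) - 5*I)/(a - 7)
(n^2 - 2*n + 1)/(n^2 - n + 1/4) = 4*(n^2 - 2*n + 1)/(4*n^2 - 4*n + 1)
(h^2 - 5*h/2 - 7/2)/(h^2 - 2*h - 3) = (h - 7/2)/(h - 3)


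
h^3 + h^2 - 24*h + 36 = (h - 3)*(h - 2)*(h + 6)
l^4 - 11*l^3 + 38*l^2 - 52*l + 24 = (l - 6)*(l - 2)^2*(l - 1)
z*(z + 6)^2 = z^3 + 12*z^2 + 36*z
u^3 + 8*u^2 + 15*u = u*(u + 3)*(u + 5)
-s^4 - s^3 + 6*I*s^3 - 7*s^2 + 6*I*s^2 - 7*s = s*(s - 7*I)*(-I*s + 1)*(-I*s - I)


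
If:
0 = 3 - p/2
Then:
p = 6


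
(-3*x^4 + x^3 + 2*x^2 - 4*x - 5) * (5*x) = -15*x^5 + 5*x^4 + 10*x^3 - 20*x^2 - 25*x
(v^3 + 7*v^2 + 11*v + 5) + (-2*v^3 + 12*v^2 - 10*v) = -v^3 + 19*v^2 + v + 5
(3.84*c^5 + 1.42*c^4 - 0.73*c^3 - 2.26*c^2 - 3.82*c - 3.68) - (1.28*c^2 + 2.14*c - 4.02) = 3.84*c^5 + 1.42*c^4 - 0.73*c^3 - 3.54*c^2 - 5.96*c + 0.339999999999999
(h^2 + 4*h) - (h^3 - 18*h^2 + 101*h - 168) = -h^3 + 19*h^2 - 97*h + 168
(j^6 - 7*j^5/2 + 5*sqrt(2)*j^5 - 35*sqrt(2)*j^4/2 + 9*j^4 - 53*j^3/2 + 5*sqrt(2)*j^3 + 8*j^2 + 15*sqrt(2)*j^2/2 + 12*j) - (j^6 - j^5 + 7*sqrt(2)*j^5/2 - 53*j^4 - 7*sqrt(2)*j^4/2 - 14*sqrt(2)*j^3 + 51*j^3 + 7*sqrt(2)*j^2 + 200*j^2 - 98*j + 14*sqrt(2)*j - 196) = -5*j^5/2 + 3*sqrt(2)*j^5/2 - 14*sqrt(2)*j^4 + 62*j^4 - 155*j^3/2 + 19*sqrt(2)*j^3 - 192*j^2 + sqrt(2)*j^2/2 - 14*sqrt(2)*j + 110*j + 196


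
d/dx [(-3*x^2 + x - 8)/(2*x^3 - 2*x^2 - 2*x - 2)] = (3*x^4/2 - x^3 + 14*x^2 - 5*x - 9/2)/(x^6 - 2*x^5 - x^4 + 3*x^2 + 2*x + 1)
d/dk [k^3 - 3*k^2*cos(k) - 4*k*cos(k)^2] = 3*k^2*sin(k) + 3*k^2 + 4*k*sin(2*k) - 6*k*cos(k) - 4*cos(k)^2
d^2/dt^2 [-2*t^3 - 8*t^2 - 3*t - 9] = -12*t - 16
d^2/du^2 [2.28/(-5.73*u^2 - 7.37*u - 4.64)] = (149.718024*u^2 + 192.569256*u - 2.28*(11.46*u + 7.37)*(22.92*u + 14.74) + 121.237632)/(5.73*u^2 + 7.37*u + 4.64)^3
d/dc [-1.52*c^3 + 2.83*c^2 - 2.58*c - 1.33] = -4.56*c^2 + 5.66*c - 2.58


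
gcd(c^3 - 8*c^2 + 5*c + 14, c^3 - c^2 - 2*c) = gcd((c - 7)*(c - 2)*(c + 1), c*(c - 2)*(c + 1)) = c^2 - c - 2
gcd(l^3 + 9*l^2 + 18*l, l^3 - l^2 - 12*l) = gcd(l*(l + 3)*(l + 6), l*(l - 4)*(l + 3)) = l^2 + 3*l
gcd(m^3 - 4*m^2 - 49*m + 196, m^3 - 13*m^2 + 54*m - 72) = m - 4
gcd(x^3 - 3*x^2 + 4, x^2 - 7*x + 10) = x - 2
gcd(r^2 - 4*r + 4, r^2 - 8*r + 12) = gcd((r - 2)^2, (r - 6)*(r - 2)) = r - 2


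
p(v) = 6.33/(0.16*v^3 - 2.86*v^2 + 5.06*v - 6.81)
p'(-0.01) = -0.69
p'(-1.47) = -0.21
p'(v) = 6.33*(-0.48*v^2 + 5.72*v - 5.06)/(0.16*v^3 - 2.86*v^2 + 5.06*v - 6.81)^2 = (-3.0384*v^2 + 36.2076*v - 32.0298)/(0.16*v^3 - 2.86*v^2 + 5.06*v - 6.81)^2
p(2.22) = -0.80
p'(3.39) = 0.21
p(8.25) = -0.09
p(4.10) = -0.27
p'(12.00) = -0.01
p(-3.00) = -0.12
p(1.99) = -0.93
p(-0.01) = -0.92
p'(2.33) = 0.49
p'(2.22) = 0.53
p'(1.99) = 0.60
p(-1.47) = -0.30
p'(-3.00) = -0.06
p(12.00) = -0.08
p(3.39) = -0.39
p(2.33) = -0.74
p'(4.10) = 0.12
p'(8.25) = 0.01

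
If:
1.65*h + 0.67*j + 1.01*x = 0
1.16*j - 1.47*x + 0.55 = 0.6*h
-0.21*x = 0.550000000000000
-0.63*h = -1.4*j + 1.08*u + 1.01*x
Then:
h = 2.60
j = -2.45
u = -2.24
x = -2.62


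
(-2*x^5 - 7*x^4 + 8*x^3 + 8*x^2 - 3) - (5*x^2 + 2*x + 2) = -2*x^5 - 7*x^4 + 8*x^3 + 3*x^2 - 2*x - 5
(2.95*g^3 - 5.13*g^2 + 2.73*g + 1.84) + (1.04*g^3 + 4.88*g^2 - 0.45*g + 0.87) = 3.99*g^3 - 0.25*g^2 + 2.28*g + 2.71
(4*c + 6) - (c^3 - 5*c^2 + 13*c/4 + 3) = -c^3 + 5*c^2 + 3*c/4 + 3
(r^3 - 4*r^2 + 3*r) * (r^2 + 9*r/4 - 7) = r^5 - 7*r^4/4 - 13*r^3 + 139*r^2/4 - 21*r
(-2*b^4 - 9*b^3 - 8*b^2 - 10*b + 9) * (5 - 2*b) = 4*b^5 + 8*b^4 - 29*b^3 - 20*b^2 - 68*b + 45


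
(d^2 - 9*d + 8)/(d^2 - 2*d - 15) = (-d^2 + 9*d - 8)/(-d^2 + 2*d + 15)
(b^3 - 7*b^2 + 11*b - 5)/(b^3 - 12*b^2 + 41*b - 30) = (b - 1)/(b - 6)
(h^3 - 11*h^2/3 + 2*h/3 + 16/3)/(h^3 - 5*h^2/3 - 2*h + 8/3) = (3*h^2 - 5*h - 8)/(3*h^2 + h - 4)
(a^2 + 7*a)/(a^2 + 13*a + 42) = a/(a + 6)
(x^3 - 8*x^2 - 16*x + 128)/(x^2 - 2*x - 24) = (x^2 - 12*x + 32)/(x - 6)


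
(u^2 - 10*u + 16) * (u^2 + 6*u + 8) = u^4 - 4*u^3 - 36*u^2 + 16*u + 128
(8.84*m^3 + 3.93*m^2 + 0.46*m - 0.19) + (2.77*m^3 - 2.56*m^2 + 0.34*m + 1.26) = 11.61*m^3 + 1.37*m^2 + 0.8*m + 1.07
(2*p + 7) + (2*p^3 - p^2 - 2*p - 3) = 2*p^3 - p^2 + 4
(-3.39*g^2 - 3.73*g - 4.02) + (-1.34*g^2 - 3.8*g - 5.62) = -4.73*g^2 - 7.53*g - 9.64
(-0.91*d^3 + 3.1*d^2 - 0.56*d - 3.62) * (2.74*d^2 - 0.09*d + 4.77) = -2.4934*d^5 + 8.5759*d^4 - 6.1541*d^3 + 4.9186*d^2 - 2.3454*d - 17.2674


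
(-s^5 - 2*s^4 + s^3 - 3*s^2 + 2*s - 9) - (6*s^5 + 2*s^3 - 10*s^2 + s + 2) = -7*s^5 - 2*s^4 - s^3 + 7*s^2 + s - 11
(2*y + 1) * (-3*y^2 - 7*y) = -6*y^3 - 17*y^2 - 7*y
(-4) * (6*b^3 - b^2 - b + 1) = -24*b^3 + 4*b^2 + 4*b - 4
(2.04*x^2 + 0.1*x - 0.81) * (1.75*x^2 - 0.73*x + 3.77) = 3.57*x^4 - 1.3142*x^3 + 6.2003*x^2 + 0.9683*x - 3.0537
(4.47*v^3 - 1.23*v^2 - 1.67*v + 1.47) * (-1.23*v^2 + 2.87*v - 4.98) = -5.4981*v^5 + 14.3418*v^4 - 23.7366*v^3 - 0.4756*v^2 + 12.5355*v - 7.3206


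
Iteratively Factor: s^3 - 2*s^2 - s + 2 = (s - 1)*(s^2 - s - 2) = (s - 1)*(s + 1)*(s - 2)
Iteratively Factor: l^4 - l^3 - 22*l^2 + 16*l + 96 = (l - 3)*(l^3 + 2*l^2 - 16*l - 32) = (l - 3)*(l + 2)*(l^2 - 16) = (l - 4)*(l - 3)*(l + 2)*(l + 4)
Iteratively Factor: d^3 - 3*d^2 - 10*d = (d + 2)*(d^2 - 5*d) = (d - 5)*(d + 2)*(d)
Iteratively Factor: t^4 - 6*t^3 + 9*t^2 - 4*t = (t - 1)*(t^3 - 5*t^2 + 4*t) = (t - 4)*(t - 1)*(t^2 - t) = t*(t - 4)*(t - 1)*(t - 1)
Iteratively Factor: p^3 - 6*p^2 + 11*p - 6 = (p - 3)*(p^2 - 3*p + 2) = (p - 3)*(p - 1)*(p - 2)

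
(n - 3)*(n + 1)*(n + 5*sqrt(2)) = n^3 - 2*n^2 + 5*sqrt(2)*n^2 - 10*sqrt(2)*n - 3*n - 15*sqrt(2)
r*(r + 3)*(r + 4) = r^3 + 7*r^2 + 12*r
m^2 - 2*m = m*(m - 2)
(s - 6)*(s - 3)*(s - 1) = s^3 - 10*s^2 + 27*s - 18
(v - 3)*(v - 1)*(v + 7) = v^3 + 3*v^2 - 25*v + 21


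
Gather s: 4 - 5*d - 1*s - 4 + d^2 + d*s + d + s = d^2 + d*s - 4*d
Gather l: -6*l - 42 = -6*l - 42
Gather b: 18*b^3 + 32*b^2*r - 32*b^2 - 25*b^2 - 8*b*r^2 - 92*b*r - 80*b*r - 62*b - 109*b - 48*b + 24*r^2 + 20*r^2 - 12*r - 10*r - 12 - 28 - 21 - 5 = 18*b^3 + b^2*(32*r - 57) + b*(-8*r^2 - 172*r - 219) + 44*r^2 - 22*r - 66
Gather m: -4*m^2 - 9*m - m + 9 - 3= -4*m^2 - 10*m + 6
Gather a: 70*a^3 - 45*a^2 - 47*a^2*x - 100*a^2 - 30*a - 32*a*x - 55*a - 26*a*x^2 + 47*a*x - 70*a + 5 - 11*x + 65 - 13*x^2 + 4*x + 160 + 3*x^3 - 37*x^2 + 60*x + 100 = 70*a^3 + a^2*(-47*x - 145) + a*(-26*x^2 + 15*x - 155) + 3*x^3 - 50*x^2 + 53*x + 330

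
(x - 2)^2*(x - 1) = x^3 - 5*x^2 + 8*x - 4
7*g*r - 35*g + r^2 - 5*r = (7*g + r)*(r - 5)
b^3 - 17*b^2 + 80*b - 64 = (b - 8)^2*(b - 1)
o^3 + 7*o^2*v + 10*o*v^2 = o*(o + 2*v)*(o + 5*v)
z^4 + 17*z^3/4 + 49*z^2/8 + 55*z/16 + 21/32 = (z + 1/2)^2*(z + 3/2)*(z + 7/4)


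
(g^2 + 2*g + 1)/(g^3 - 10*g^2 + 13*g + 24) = (g + 1)/(g^2 - 11*g + 24)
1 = 1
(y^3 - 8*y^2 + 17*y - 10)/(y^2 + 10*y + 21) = (y^3 - 8*y^2 + 17*y - 10)/(y^2 + 10*y + 21)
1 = 1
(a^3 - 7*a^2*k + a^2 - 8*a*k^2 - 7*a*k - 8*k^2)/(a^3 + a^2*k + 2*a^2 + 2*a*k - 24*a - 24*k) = (a^2 - 8*a*k + a - 8*k)/(a^2 + 2*a - 24)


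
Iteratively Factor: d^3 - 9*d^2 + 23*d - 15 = (d - 5)*(d^2 - 4*d + 3) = (d - 5)*(d - 3)*(d - 1)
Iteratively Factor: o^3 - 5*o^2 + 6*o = (o - 2)*(o^2 - 3*o) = (o - 3)*(o - 2)*(o)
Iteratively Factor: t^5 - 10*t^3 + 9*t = (t)*(t^4 - 10*t^2 + 9) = t*(t - 3)*(t^3 + 3*t^2 - t - 3) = t*(t - 3)*(t + 1)*(t^2 + 2*t - 3) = t*(t - 3)*(t - 1)*(t + 1)*(t + 3)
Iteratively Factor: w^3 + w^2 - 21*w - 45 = (w + 3)*(w^2 - 2*w - 15) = (w - 5)*(w + 3)*(w + 3)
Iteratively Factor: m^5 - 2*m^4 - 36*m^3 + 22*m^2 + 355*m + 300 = (m + 1)*(m^4 - 3*m^3 - 33*m^2 + 55*m + 300) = (m - 5)*(m + 1)*(m^3 + 2*m^2 - 23*m - 60) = (m - 5)*(m + 1)*(m + 4)*(m^2 - 2*m - 15) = (m - 5)*(m + 1)*(m + 3)*(m + 4)*(m - 5)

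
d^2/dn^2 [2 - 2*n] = 0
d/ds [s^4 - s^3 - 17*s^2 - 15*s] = 4*s^3 - 3*s^2 - 34*s - 15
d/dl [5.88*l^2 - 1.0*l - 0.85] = 11.76*l - 1.0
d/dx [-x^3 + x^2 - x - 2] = -3*x^2 + 2*x - 1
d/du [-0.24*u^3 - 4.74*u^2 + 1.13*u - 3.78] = -0.72*u^2 - 9.48*u + 1.13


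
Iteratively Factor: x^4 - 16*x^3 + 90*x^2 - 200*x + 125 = (x - 5)*(x^3 - 11*x^2 + 35*x - 25) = (x - 5)^2*(x^2 - 6*x + 5) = (x - 5)^3*(x - 1)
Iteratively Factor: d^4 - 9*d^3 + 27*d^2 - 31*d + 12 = (d - 1)*(d^3 - 8*d^2 + 19*d - 12) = (d - 3)*(d - 1)*(d^2 - 5*d + 4) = (d - 3)*(d - 1)^2*(d - 4)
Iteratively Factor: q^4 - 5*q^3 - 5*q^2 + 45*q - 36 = (q - 3)*(q^3 - 2*q^2 - 11*q + 12) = (q - 4)*(q - 3)*(q^2 + 2*q - 3) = (q - 4)*(q - 3)*(q + 3)*(q - 1)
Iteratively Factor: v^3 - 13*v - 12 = (v - 4)*(v^2 + 4*v + 3) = (v - 4)*(v + 1)*(v + 3)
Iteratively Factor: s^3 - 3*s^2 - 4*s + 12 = (s - 3)*(s^2 - 4) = (s - 3)*(s - 2)*(s + 2)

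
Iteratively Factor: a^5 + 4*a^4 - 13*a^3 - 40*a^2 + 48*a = (a)*(a^4 + 4*a^3 - 13*a^2 - 40*a + 48) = a*(a + 4)*(a^3 - 13*a + 12) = a*(a + 4)^2*(a^2 - 4*a + 3) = a*(a - 3)*(a + 4)^2*(a - 1)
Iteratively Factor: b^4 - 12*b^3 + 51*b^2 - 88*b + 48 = (b - 4)*(b^3 - 8*b^2 + 19*b - 12) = (b - 4)*(b - 1)*(b^2 - 7*b + 12) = (b - 4)*(b - 3)*(b - 1)*(b - 4)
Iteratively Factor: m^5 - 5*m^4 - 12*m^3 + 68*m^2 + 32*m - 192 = (m - 4)*(m^4 - m^3 - 16*m^2 + 4*m + 48) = (m - 4)^2*(m^3 + 3*m^2 - 4*m - 12) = (m - 4)^2*(m + 2)*(m^2 + m - 6) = (m - 4)^2*(m - 2)*(m + 2)*(m + 3)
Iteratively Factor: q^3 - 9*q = (q + 3)*(q^2 - 3*q) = q*(q + 3)*(q - 3)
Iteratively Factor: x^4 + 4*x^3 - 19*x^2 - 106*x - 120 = (x + 2)*(x^3 + 2*x^2 - 23*x - 60) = (x - 5)*(x + 2)*(x^2 + 7*x + 12) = (x - 5)*(x + 2)*(x + 4)*(x + 3)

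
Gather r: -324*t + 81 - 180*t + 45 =126 - 504*t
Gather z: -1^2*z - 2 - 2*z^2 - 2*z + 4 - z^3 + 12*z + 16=-z^3 - 2*z^2 + 9*z + 18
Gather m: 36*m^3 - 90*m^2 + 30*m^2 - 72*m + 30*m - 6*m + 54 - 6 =36*m^3 - 60*m^2 - 48*m + 48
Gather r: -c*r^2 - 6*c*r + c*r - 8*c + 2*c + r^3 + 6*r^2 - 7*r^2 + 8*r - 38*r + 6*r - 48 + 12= -6*c + r^3 + r^2*(-c - 1) + r*(-5*c - 24) - 36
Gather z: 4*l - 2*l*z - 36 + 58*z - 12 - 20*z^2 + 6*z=4*l - 20*z^2 + z*(64 - 2*l) - 48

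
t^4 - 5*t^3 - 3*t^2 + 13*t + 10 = (t - 5)*(t - 2)*(t + 1)^2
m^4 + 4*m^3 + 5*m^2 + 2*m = m*(m + 1)^2*(m + 2)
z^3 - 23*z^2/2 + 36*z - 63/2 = (z - 7)*(z - 3)*(z - 3/2)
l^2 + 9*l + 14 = (l + 2)*(l + 7)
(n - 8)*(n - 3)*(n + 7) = n^3 - 4*n^2 - 53*n + 168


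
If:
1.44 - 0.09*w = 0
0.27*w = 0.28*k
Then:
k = 15.43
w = 16.00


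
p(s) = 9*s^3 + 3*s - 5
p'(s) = 27*s^2 + 3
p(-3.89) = -546.44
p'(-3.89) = 411.57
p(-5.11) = -1221.23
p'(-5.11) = 708.03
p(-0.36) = -6.50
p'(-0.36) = 6.50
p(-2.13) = -98.36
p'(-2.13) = 125.50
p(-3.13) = -290.37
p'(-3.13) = 267.52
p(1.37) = 22.25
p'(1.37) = 53.68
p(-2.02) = -85.24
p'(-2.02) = 113.17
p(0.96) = 5.84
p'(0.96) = 27.88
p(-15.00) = -30425.00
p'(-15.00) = 6078.00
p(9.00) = 6583.00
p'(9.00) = 2190.00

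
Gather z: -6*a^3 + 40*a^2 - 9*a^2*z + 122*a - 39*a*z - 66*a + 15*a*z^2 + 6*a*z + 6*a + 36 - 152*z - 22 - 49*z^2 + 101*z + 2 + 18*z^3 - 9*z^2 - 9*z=-6*a^3 + 40*a^2 + 62*a + 18*z^3 + z^2*(15*a - 58) + z*(-9*a^2 - 33*a - 60) + 16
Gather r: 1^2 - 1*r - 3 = -r - 2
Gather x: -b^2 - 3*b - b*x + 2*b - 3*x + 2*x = -b^2 - b + x*(-b - 1)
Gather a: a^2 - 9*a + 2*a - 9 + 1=a^2 - 7*a - 8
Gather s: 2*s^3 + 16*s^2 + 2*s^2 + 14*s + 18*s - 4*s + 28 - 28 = 2*s^3 + 18*s^2 + 28*s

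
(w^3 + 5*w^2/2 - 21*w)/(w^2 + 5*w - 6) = w*(2*w - 7)/(2*(w - 1))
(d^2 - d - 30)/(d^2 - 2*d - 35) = (d - 6)/(d - 7)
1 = 1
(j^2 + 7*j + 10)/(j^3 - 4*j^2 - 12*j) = (j + 5)/(j*(j - 6))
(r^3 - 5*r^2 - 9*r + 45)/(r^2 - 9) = r - 5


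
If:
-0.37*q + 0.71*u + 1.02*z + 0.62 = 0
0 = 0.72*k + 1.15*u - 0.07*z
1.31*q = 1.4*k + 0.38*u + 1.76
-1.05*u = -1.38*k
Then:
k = -0.00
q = 1.34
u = -0.00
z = -0.12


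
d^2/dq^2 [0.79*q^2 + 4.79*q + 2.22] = 1.58000000000000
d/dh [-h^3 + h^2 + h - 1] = -3*h^2 + 2*h + 1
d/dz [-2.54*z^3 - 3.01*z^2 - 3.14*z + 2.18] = -7.62*z^2 - 6.02*z - 3.14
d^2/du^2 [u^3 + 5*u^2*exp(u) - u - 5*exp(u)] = 5*u^2*exp(u) + 20*u*exp(u) + 6*u + 5*exp(u)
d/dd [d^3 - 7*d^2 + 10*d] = 3*d^2 - 14*d + 10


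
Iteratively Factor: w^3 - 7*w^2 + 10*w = (w - 5)*(w^2 - 2*w) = (w - 5)*(w - 2)*(w)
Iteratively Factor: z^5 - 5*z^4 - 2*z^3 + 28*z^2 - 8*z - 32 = (z - 2)*(z^4 - 3*z^3 - 8*z^2 + 12*z + 16) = (z - 2)*(z + 1)*(z^3 - 4*z^2 - 4*z + 16) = (z - 4)*(z - 2)*(z + 1)*(z^2 - 4) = (z - 4)*(z - 2)*(z + 1)*(z + 2)*(z - 2)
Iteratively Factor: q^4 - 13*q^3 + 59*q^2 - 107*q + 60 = (q - 3)*(q^3 - 10*q^2 + 29*q - 20) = (q - 3)*(q - 1)*(q^2 - 9*q + 20) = (q - 5)*(q - 3)*(q - 1)*(q - 4)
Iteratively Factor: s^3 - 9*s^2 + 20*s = (s)*(s^2 - 9*s + 20) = s*(s - 4)*(s - 5)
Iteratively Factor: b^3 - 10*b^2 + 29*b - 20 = (b - 5)*(b^2 - 5*b + 4) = (b - 5)*(b - 4)*(b - 1)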